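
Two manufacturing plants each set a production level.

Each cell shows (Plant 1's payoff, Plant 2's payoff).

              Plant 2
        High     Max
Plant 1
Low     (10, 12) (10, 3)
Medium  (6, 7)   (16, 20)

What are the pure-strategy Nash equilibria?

For each strategy profile, look for a profitable unilateral deviation.
(Low, High): Plant 1 gets 10, best alternative 6; Plant 2 gets 12, best alternative 3. No profitable deviation — NE.
(Low, Max): Plant 1 can switch to Medium (10 → 16). Not NE.
(Medium, High): Plant 1 can switch to Low (6 → 10). Not NE.
(Medium, Max): Plant 1 gets 16, best alternative 10; Plant 2 gets 20, best alternative 7. No profitable deviation — NE.

The pure Nash equilibria are (Low, High); (Medium, Max).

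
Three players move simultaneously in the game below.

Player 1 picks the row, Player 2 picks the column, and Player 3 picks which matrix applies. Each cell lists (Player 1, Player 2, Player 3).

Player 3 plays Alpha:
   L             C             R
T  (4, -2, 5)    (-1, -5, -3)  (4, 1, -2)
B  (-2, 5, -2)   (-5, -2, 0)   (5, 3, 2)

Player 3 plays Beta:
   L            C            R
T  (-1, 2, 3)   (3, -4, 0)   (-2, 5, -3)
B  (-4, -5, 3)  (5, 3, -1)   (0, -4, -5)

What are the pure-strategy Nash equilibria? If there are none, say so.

(T, L, Alpha): Player 2 can switch to R (-2 → 1). Not NE.
(T, L, Beta): Player 2 can switch to R (2 → 5). Not NE.
(T, C, Alpha): Player 2 can switch to L (-5 → -2). Not NE.
(T, C, Beta): Player 1 can switch to B (3 → 5). Not NE.
(T, R, Alpha): Player 1 can switch to B (4 → 5). Not NE.
(T, R, Beta): Player 1 can switch to B (-2 → 0). Not NE.
(B, L, Alpha): Player 1 can switch to T (-2 → 4). Not NE.
(B, L, Beta): Player 1 can switch to T (-4 → -1). Not NE.
(B, C, Alpha): Player 1 can switch to T (-5 → -1). Not NE.
(B, C, Beta): Player 3 can switch to Alpha (-1 → 0). Not NE.
(The remaining 2 profiles each have a profitable deviation by the same check.)

This game has no pure Nash equilibrium.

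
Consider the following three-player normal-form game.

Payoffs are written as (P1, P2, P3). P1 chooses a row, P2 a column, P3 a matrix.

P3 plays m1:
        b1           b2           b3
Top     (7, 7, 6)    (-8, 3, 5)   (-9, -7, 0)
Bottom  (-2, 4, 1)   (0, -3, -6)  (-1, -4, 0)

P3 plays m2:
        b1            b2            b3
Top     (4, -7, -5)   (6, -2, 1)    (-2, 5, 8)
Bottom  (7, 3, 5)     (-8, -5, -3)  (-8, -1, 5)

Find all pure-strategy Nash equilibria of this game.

Pure-strategy Nash equilibria: (Top, b1, m1), (Top, b3, m2), (Bottom, b1, m2)

P1 against (b1, m1): payoffs 7, -2 → best response Top.
P1 against (b1, m2): payoffs 4, 7 → best response Bottom.
P1 against (b2, m1): payoffs -8, 0 → best response Bottom.
P1 against (b2, m2): payoffs 6, -8 → best response Top.
P1 against (b3, m1): payoffs -9, -1 → best response Bottom.
P1 against (b3, m2): payoffs -2, -8 → best response Top.
P2 against (Top, m1): payoffs 7, 3, -7 → best response b1.
P2 against (Top, m2): payoffs -7, -2, 5 → best response b3.
P2 against (Bottom, m1): payoffs 4, -3, -4 → best response b1.
P2 against (Bottom, m2): payoffs 3, -5, -1 → best response b1.
P3 against (Top, b1): payoffs 6, -5 → best response m1.
P3 against (Top, b2): payoffs 5, 1 → best response m1.
P3 against (Top, b3): payoffs 0, 8 → best response m2.
P3 against (Bottom, b1): payoffs 1, 5 → best response m2.
P3 against (Bottom, b2): payoffs -6, -3 → best response m2.
P3 against (Bottom, b3): payoffs 0, 5 → best response m2.
Mutual best responses: (Top, b1, m1); (Top, b3, m2); (Bottom, b1, m2).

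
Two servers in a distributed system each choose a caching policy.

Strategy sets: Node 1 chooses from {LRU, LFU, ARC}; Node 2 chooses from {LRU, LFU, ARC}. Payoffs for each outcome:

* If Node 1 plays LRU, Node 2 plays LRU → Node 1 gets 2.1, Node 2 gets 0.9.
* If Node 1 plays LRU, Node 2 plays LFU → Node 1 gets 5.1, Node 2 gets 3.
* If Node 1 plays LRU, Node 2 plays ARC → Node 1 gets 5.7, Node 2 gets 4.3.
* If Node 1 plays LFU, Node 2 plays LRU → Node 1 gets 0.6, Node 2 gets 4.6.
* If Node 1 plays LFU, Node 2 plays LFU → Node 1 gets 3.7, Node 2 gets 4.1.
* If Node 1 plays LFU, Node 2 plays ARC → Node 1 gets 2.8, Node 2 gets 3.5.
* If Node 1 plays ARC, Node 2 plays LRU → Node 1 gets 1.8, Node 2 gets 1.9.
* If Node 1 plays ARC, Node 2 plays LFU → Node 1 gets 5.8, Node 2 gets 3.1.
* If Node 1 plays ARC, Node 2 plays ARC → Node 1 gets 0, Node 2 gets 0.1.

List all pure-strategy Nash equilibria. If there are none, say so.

For each player, find the best response to each opponent profile; mutual best responses are the pure NE.
Node 1 against LRU: payoffs 2.1, 0.6, 1.8 → best response LRU.
Node 1 against LFU: payoffs 5.1, 3.7, 5.8 → best response ARC.
Node 1 against ARC: payoffs 5.7, 2.8, 0 → best response LRU.
Node 2 against LRU: payoffs 0.9, 3, 4.3 → best response ARC.
Node 2 against LFU: payoffs 4.6, 4.1, 3.5 → best response LRU.
Node 2 against ARC: payoffs 1.9, 3.1, 0.1 → best response LFU.
Mutual best responses: (LRU, ARC); (ARC, LFU).

(LRU, ARC); (ARC, LFU)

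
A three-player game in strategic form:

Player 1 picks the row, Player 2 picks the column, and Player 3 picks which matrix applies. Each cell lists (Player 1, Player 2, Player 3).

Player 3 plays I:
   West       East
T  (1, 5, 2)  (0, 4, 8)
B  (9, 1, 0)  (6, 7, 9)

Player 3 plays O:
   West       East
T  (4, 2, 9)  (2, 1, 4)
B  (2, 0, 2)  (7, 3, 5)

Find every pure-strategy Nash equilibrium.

Pure-strategy Nash equilibria: (T, West, O); (B, East, I)

(T, West, I): Player 1 can switch to B (1 → 9). Not NE.
(T, West, O): Player 1 gets 4, best alternative 2; Player 2 gets 2, best alternative 1; Player 3 gets 9, best alternative 2. No profitable deviation — NE.
(T, East, I): Player 1 can switch to B (0 → 6). Not NE.
(T, East, O): Player 1 can switch to B (2 → 7). Not NE.
(B, West, I): Player 2 can switch to East (1 → 7). Not NE.
(B, West, O): Player 1 can switch to T (2 → 4). Not NE.
(B, East, I): Player 1 gets 6, best alternative 0; Player 2 gets 7, best alternative 1; Player 3 gets 9, best alternative 5. No profitable deviation — NE.
(B, East, O): Player 3 can switch to I (5 → 9). Not NE.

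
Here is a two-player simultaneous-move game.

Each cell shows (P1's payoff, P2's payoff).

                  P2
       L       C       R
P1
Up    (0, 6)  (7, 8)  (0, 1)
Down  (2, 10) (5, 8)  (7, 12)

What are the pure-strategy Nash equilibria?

The pure Nash equilibria are (Up, C) and (Down, R).

(Up, L): P1 can switch to Down (0 → 2). Not NE.
(Up, C): P1 gets 7, best alternative 5; P2 gets 8, best alternative 6. No profitable deviation — NE.
(Up, R): P1 can switch to Down (0 → 7). Not NE.
(Down, L): P2 can switch to R (10 → 12). Not NE.
(Down, C): P1 can switch to Up (5 → 7). Not NE.
(Down, R): P1 gets 7, best alternative 0; P2 gets 12, best alternative 10. No profitable deviation — NE.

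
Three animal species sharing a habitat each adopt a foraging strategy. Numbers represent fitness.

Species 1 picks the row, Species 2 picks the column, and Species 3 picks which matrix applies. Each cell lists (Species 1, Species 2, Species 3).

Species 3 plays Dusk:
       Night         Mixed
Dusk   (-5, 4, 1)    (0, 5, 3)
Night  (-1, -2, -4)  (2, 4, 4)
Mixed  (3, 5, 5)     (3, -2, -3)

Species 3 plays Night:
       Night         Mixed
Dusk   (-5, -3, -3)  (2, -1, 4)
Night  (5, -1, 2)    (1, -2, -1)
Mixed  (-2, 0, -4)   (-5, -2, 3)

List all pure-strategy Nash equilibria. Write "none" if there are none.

(Dusk, Mixed, Night) and (Night, Night, Night) and (Mixed, Night, Dusk)

Species 1 against (Night, Dusk): payoffs -5, -1, 3 → best response Mixed.
Species 1 against (Night, Night): payoffs -5, 5, -2 → best response Night.
Species 1 against (Mixed, Dusk): payoffs 0, 2, 3 → best response Mixed.
Species 1 against (Mixed, Night): payoffs 2, 1, -5 → best response Dusk.
Species 2 against (Dusk, Dusk): payoffs 4, 5 → best response Mixed.
Species 2 against (Dusk, Night): payoffs -3, -1 → best response Mixed.
Species 2 against (Night, Dusk): payoffs -2, 4 → best response Mixed.
Species 2 against (Night, Night): payoffs -1, -2 → best response Night.
Species 2 against (Mixed, Dusk): payoffs 5, -2 → best response Night.
Species 2 against (Mixed, Night): payoffs 0, -2 → best response Night.
Species 3 against (Dusk, Night): payoffs 1, -3 → best response Dusk.
Species 3 against (Dusk, Mixed): payoffs 3, 4 → best response Night.
Species 3 against (Night, Night): payoffs -4, 2 → best response Night.
Species 3 against (Night, Mixed): payoffs 4, -1 → best response Dusk.
Species 3 against (Mixed, Night): payoffs 5, -4 → best response Dusk.
Species 3 against (Mixed, Mixed): payoffs -3, 3 → best response Night.
Mutual best responses: (Dusk, Mixed, Night); (Night, Night, Night); (Mixed, Night, Dusk).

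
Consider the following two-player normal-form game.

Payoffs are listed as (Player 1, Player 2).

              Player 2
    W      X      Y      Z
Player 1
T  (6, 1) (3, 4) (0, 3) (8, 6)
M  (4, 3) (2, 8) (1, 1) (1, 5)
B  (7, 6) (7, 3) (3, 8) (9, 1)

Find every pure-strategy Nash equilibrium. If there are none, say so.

Pure NE: (B, Y)

(T, W): Player 1 can switch to B (6 → 7). Not NE.
(T, X): Player 1 can switch to B (3 → 7). Not NE.
(T, Y): Player 1 can switch to M (0 → 1). Not NE.
(T, Z): Player 1 can switch to B (8 → 9). Not NE.
(M, W): Player 1 can switch to T (4 → 6). Not NE.
(M, X): Player 1 can switch to T (2 → 3). Not NE.
(M, Y): Player 1 can switch to B (1 → 3). Not NE.
(M, Z): Player 1 can switch to T (1 → 8). Not NE.
(B, W): Player 2 can switch to Y (6 → 8). Not NE.
(B, X): Player 2 can switch to W (3 → 6). Not NE.
(B, Y): Player 1 gets 3, best alternative 1; Player 2 gets 8, best alternative 6. No profitable deviation — NE.
(B, Z): Player 2 can switch to W (1 → 6). Not NE.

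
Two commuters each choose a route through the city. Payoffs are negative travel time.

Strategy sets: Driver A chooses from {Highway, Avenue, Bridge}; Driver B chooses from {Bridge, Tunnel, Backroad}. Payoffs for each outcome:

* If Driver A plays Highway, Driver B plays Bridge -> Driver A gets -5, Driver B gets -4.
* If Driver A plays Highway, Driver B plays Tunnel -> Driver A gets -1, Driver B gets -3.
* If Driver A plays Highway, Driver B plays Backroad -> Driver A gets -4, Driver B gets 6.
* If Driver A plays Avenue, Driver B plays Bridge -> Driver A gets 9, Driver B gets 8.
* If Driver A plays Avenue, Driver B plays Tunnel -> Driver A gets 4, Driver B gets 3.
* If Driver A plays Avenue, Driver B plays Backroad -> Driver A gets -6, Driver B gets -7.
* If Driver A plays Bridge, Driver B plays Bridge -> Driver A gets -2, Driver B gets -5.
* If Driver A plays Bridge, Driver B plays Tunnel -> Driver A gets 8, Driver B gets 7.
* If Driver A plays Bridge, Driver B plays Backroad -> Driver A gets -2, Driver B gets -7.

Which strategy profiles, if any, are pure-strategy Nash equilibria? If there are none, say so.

Mark each player's best response to every combination of opponents' strategies; a profile where every player is best-responding is a pure Nash equilibrium.
Driver A against Bridge: payoffs -5, 9, -2 → best response Avenue.
Driver A against Tunnel: payoffs -1, 4, 8 → best response Bridge.
Driver A against Backroad: payoffs -4, -6, -2 → best response Bridge.
Driver B against Highway: payoffs -4, -3, 6 → best response Backroad.
Driver B against Avenue: payoffs 8, 3, -7 → best response Bridge.
Driver B against Bridge: payoffs -5, 7, -7 → best response Tunnel.
Mutual best responses: (Avenue, Bridge); (Bridge, Tunnel).

Pure-strategy Nash equilibria: (Avenue, Bridge); (Bridge, Tunnel)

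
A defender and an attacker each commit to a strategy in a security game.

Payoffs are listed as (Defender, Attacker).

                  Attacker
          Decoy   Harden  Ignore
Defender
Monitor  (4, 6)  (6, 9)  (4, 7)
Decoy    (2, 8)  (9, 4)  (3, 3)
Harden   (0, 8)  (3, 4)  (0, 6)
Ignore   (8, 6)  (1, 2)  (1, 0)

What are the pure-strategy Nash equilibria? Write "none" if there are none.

(Ignore, Decoy)

Defender against Decoy: payoffs 4, 2, 0, 8 → best response Ignore.
Defender against Harden: payoffs 6, 9, 3, 1 → best response Decoy.
Defender against Ignore: payoffs 4, 3, 0, 1 → best response Monitor.
Attacker against Monitor: payoffs 6, 9, 7 → best response Harden.
Attacker against Decoy: payoffs 8, 4, 3 → best response Decoy.
Attacker against Harden: payoffs 8, 4, 6 → best response Decoy.
Attacker against Ignore: payoffs 6, 2, 0 → best response Decoy.
Mutual best responses: (Ignore, Decoy).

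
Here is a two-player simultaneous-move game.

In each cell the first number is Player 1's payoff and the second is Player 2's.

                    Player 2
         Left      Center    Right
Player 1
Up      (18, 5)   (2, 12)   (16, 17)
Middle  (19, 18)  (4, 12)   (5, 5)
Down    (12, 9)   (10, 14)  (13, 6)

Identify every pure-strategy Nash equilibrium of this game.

Player 1 against Left: payoffs 18, 19, 12 → best response Middle.
Player 1 against Center: payoffs 2, 4, 10 → best response Down.
Player 1 against Right: payoffs 16, 5, 13 → best response Up.
Player 2 against Up: payoffs 5, 12, 17 → best response Right.
Player 2 against Middle: payoffs 18, 12, 5 → best response Left.
Player 2 against Down: payoffs 9, 14, 6 → best response Center.
Mutual best responses: (Up, Right); (Middle, Left); (Down, Center).

The pure Nash equilibria are (Up, Right); (Middle, Left); (Down, Center).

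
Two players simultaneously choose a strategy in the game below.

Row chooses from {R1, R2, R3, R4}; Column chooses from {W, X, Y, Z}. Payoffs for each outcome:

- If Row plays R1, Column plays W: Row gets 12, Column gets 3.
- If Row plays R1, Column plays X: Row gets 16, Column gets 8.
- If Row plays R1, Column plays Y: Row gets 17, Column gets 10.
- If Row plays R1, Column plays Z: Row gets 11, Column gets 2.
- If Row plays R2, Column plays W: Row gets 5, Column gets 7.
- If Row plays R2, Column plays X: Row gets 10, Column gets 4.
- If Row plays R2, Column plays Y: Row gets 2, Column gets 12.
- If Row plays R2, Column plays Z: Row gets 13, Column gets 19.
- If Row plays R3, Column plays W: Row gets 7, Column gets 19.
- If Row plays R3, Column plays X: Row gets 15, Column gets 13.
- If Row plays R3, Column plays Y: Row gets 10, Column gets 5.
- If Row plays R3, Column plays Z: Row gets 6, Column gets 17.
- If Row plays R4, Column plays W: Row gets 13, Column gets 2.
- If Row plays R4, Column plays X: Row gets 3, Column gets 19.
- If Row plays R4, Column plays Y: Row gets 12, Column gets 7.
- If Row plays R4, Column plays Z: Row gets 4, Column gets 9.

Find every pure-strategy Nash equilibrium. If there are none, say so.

Row against W: payoffs 12, 5, 7, 13 → best response R4.
Row against X: payoffs 16, 10, 15, 3 → best response R1.
Row against Y: payoffs 17, 2, 10, 12 → best response R1.
Row against Z: payoffs 11, 13, 6, 4 → best response R2.
Column against R1: payoffs 3, 8, 10, 2 → best response Y.
Column against R2: payoffs 7, 4, 12, 19 → best response Z.
Column against R3: payoffs 19, 13, 5, 17 → best response W.
Column against R4: payoffs 2, 19, 7, 9 → best response X.
Mutual best responses: (R1, Y); (R2, Z).

(R1, Y); (R2, Z)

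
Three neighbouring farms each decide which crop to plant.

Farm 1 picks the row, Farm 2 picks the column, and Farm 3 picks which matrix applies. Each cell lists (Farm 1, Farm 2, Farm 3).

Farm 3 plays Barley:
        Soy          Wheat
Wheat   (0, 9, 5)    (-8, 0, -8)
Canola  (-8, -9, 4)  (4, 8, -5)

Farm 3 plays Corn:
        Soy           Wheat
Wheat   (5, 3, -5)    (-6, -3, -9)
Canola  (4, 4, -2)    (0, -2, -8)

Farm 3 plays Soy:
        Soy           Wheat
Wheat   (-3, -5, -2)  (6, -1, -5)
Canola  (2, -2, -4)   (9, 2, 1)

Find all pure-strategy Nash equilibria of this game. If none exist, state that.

Farm 1 against (Soy, Barley): payoffs 0, -8 → best response Wheat.
Farm 1 against (Soy, Corn): payoffs 5, 4 → best response Wheat.
Farm 1 against (Soy, Soy): payoffs -3, 2 → best response Canola.
Farm 1 against (Wheat, Barley): payoffs -8, 4 → best response Canola.
Farm 1 against (Wheat, Corn): payoffs -6, 0 → best response Canola.
Farm 1 against (Wheat, Soy): payoffs 6, 9 → best response Canola.
Farm 2 against (Wheat, Barley): payoffs 9, 0 → best response Soy.
Farm 2 against (Wheat, Corn): payoffs 3, -3 → best response Soy.
Farm 2 against (Wheat, Soy): payoffs -5, -1 → best response Wheat.
Farm 2 against (Canola, Barley): payoffs -9, 8 → best response Wheat.
Farm 2 against (Canola, Corn): payoffs 4, -2 → best response Soy.
Farm 2 against (Canola, Soy): payoffs -2, 2 → best response Wheat.
Farm 3 against (Wheat, Soy): payoffs 5, -5, -2 → best response Barley.
Farm 3 against (Wheat, Wheat): payoffs -8, -9, -5 → best response Soy.
Farm 3 against (Canola, Soy): payoffs 4, -2, -4 → best response Barley.
Farm 3 against (Canola, Wheat): payoffs -5, -8, 1 → best response Soy.
Mutual best responses: (Wheat, Soy, Barley); (Canola, Wheat, Soy).

(Wheat, Soy, Barley), (Canola, Wheat, Soy)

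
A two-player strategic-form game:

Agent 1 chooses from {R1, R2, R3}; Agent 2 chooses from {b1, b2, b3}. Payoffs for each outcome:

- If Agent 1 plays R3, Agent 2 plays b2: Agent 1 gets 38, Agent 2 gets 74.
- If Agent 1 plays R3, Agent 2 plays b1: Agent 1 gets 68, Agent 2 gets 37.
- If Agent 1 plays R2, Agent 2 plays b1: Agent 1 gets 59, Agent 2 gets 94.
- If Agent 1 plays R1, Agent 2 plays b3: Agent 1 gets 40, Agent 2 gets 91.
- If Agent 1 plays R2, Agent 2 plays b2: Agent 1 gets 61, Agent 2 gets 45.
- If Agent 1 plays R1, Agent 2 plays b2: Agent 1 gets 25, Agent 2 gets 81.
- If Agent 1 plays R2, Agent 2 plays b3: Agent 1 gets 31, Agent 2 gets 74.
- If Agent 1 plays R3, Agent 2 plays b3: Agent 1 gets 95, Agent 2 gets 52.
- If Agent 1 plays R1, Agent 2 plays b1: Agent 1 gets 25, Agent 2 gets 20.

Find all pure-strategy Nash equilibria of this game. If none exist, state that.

No pure-strategy Nash equilibrium.

Agent 1 against b1: payoffs 25, 59, 68 → best response R3.
Agent 1 against b2: payoffs 25, 61, 38 → best response R2.
Agent 1 against b3: payoffs 40, 31, 95 → best response R3.
Agent 2 against R1: payoffs 20, 81, 91 → best response b3.
Agent 2 against R2: payoffs 94, 45, 74 → best response b1.
Agent 2 against R3: payoffs 37, 74, 52 → best response b2.
No profile is a mutual best response for all players.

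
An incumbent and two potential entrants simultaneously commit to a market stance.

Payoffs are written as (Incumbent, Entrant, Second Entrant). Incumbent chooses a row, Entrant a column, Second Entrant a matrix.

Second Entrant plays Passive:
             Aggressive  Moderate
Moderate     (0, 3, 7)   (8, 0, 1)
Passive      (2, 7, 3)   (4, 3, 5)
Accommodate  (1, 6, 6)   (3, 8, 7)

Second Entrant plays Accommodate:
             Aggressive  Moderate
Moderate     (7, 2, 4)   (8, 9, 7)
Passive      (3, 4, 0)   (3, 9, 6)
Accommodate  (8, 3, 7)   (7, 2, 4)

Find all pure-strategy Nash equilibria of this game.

Incumbent against (Aggressive, Passive): payoffs 0, 2, 1 → best response Passive.
Incumbent against (Aggressive, Accommodate): payoffs 7, 3, 8 → best response Accommodate.
Incumbent against (Moderate, Passive): payoffs 8, 4, 3 → best response Moderate.
Incumbent against (Moderate, Accommodate): payoffs 8, 3, 7 → best response Moderate.
Entrant against (Moderate, Passive): payoffs 3, 0 → best response Aggressive.
Entrant against (Moderate, Accommodate): payoffs 2, 9 → best response Moderate.
Entrant against (Passive, Passive): payoffs 7, 3 → best response Aggressive.
Entrant against (Passive, Accommodate): payoffs 4, 9 → best response Moderate.
Entrant against (Accommodate, Passive): payoffs 6, 8 → best response Moderate.
Entrant against (Accommodate, Accommodate): payoffs 3, 2 → best response Aggressive.
Second Entrant against (Moderate, Aggressive): payoffs 7, 4 → best response Passive.
Second Entrant against (Moderate, Moderate): payoffs 1, 7 → best response Accommodate.
Second Entrant against (Passive, Aggressive): payoffs 3, 0 → best response Passive.
Second Entrant against (Passive, Moderate): payoffs 5, 6 → best response Accommodate.
Second Entrant against (Accommodate, Aggressive): payoffs 6, 7 → best response Accommodate.
Second Entrant against (Accommodate, Moderate): payoffs 7, 4 → best response Passive.
Mutual best responses: (Moderate, Moderate, Accommodate); (Passive, Aggressive, Passive); (Accommodate, Aggressive, Accommodate).

(Moderate, Moderate, Accommodate) and (Passive, Aggressive, Passive) and (Accommodate, Aggressive, Accommodate)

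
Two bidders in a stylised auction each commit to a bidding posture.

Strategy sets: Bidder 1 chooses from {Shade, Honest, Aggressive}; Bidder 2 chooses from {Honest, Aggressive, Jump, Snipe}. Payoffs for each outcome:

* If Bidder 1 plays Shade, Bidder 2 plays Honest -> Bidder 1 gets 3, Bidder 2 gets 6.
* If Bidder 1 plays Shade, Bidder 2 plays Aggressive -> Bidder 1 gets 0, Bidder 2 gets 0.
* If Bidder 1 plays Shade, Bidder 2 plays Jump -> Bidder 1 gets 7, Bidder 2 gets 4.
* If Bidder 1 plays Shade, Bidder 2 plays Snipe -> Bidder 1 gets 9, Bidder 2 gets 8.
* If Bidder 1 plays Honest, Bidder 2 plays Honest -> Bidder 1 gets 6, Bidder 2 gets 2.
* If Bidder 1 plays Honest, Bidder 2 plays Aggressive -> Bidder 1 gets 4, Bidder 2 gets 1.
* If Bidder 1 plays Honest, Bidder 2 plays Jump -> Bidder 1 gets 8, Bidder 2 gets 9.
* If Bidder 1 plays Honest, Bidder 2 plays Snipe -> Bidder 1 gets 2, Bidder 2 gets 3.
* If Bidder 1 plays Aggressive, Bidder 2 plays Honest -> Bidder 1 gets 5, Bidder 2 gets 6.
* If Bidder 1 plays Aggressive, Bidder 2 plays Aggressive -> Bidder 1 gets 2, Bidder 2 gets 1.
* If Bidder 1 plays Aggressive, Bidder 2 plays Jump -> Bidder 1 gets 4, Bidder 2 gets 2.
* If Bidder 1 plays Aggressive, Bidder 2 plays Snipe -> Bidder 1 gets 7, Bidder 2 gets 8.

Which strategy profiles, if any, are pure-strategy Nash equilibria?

(Shade, Snipe) and (Honest, Jump)

Bidder 1 against Honest: payoffs 3, 6, 5 → best response Honest.
Bidder 1 against Aggressive: payoffs 0, 4, 2 → best response Honest.
Bidder 1 against Jump: payoffs 7, 8, 4 → best response Honest.
Bidder 1 against Snipe: payoffs 9, 2, 7 → best response Shade.
Bidder 2 against Shade: payoffs 6, 0, 4, 8 → best response Snipe.
Bidder 2 against Honest: payoffs 2, 1, 9, 3 → best response Jump.
Bidder 2 against Aggressive: payoffs 6, 1, 2, 8 → best response Snipe.
Mutual best responses: (Shade, Snipe); (Honest, Jump).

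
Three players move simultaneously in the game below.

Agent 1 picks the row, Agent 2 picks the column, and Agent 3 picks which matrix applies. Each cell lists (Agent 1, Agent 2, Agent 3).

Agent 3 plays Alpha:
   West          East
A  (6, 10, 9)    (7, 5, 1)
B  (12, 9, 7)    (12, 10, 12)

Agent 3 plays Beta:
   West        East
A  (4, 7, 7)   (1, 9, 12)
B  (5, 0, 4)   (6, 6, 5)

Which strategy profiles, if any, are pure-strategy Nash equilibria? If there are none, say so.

Agent 1 against (West, Alpha): payoffs 6, 12 → best response B.
Agent 1 against (West, Beta): payoffs 4, 5 → best response B.
Agent 1 against (East, Alpha): payoffs 7, 12 → best response B.
Agent 1 against (East, Beta): payoffs 1, 6 → best response B.
Agent 2 against (A, Alpha): payoffs 10, 5 → best response West.
Agent 2 against (A, Beta): payoffs 7, 9 → best response East.
Agent 2 against (B, Alpha): payoffs 9, 10 → best response East.
Agent 2 against (B, Beta): payoffs 0, 6 → best response East.
Agent 3 against (A, West): payoffs 9, 7 → best response Alpha.
Agent 3 against (A, East): payoffs 1, 12 → best response Beta.
Agent 3 against (B, West): payoffs 7, 4 → best response Alpha.
Agent 3 against (B, East): payoffs 12, 5 → best response Alpha.
Mutual best responses: (B, East, Alpha).

Pure NE: (B, East, Alpha)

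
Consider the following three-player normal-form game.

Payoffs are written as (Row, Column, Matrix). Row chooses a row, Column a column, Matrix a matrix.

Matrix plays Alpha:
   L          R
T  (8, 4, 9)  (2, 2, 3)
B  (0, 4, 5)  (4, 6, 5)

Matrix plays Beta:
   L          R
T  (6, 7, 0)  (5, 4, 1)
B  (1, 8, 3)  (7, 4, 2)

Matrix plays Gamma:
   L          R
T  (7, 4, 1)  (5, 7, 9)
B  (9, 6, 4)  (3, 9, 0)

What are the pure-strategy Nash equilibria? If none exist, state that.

(T, L, Alpha): Row gets 8, best alternative 0; Column gets 4, best alternative 2; Matrix gets 9, best alternative 1. No profitable deviation — NE.
(T, L, Beta): Matrix can switch to Alpha (0 → 9). Not NE.
(T, L, Gamma): Row can switch to B (7 → 9). Not NE.
(T, R, Alpha): Row can switch to B (2 → 4). Not NE.
(T, R, Beta): Row can switch to B (5 → 7). Not NE.
(T, R, Gamma): Row gets 5, best alternative 3; Column gets 7, best alternative 4; Matrix gets 9, best alternative 3. No profitable deviation — NE.
(B, L, Alpha): Row can switch to T (0 → 8). Not NE.
(B, L, Beta): Row can switch to T (1 → 6). Not NE.
(B, L, Gamma): Column can switch to R (6 → 9). Not NE.
(B, R, Alpha): Row gets 4, best alternative 2; Column gets 6, best alternative 4; Matrix gets 5, best alternative 2. No profitable deviation — NE.
(B, R, Beta): Column can switch to L (4 → 8). Not NE.
(B, R, Gamma): Row can switch to T (3 → 5). Not NE.

(T, L, Alpha), (T, R, Gamma), (B, R, Alpha)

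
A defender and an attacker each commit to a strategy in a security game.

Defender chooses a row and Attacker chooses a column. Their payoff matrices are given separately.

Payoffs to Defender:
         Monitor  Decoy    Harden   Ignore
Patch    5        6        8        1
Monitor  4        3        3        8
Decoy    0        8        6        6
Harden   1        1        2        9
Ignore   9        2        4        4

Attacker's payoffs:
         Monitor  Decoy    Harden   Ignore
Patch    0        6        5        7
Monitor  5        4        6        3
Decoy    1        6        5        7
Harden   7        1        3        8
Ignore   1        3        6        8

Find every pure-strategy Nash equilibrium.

(Harden, Ignore)

For each player, find the best response to each opponent profile; mutual best responses are the pure NE.
Defender against Monitor: payoffs 5, 4, 0, 1, 9 → best response Ignore.
Defender against Decoy: payoffs 6, 3, 8, 1, 2 → best response Decoy.
Defender against Harden: payoffs 8, 3, 6, 2, 4 → best response Patch.
Defender against Ignore: payoffs 1, 8, 6, 9, 4 → best response Harden.
Attacker against Patch: payoffs 0, 6, 5, 7 → best response Ignore.
Attacker against Monitor: payoffs 5, 4, 6, 3 → best response Harden.
Attacker against Decoy: payoffs 1, 6, 5, 7 → best response Ignore.
Attacker against Harden: payoffs 7, 1, 3, 8 → best response Ignore.
Attacker against Ignore: payoffs 1, 3, 6, 8 → best response Ignore.
Mutual best responses: (Harden, Ignore).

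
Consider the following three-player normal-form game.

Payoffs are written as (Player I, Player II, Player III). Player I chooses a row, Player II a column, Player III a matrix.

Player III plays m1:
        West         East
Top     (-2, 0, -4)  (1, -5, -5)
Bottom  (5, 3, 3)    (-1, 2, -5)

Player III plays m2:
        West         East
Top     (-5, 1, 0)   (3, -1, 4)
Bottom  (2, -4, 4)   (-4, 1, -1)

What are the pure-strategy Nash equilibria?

There is no pure-strategy Nash equilibrium.

For each player, find the best response to each opponent profile; mutual best responses are the pure NE.
Player I against (West, m1): payoffs -2, 5 → best response Bottom.
Player I against (West, m2): payoffs -5, 2 → best response Bottom.
Player I against (East, m1): payoffs 1, -1 → best response Top.
Player I against (East, m2): payoffs 3, -4 → best response Top.
Player II against (Top, m1): payoffs 0, -5 → best response West.
Player II against (Top, m2): payoffs 1, -1 → best response West.
Player II against (Bottom, m1): payoffs 3, 2 → best response West.
Player II against (Bottom, m2): payoffs -4, 1 → best response East.
Player III against (Top, West): payoffs -4, 0 → best response m2.
Player III against (Top, East): payoffs -5, 4 → best response m2.
Player III against (Bottom, West): payoffs 3, 4 → best response m2.
Player III against (Bottom, East): payoffs -5, -1 → best response m2.
No profile is a mutual best response for all players.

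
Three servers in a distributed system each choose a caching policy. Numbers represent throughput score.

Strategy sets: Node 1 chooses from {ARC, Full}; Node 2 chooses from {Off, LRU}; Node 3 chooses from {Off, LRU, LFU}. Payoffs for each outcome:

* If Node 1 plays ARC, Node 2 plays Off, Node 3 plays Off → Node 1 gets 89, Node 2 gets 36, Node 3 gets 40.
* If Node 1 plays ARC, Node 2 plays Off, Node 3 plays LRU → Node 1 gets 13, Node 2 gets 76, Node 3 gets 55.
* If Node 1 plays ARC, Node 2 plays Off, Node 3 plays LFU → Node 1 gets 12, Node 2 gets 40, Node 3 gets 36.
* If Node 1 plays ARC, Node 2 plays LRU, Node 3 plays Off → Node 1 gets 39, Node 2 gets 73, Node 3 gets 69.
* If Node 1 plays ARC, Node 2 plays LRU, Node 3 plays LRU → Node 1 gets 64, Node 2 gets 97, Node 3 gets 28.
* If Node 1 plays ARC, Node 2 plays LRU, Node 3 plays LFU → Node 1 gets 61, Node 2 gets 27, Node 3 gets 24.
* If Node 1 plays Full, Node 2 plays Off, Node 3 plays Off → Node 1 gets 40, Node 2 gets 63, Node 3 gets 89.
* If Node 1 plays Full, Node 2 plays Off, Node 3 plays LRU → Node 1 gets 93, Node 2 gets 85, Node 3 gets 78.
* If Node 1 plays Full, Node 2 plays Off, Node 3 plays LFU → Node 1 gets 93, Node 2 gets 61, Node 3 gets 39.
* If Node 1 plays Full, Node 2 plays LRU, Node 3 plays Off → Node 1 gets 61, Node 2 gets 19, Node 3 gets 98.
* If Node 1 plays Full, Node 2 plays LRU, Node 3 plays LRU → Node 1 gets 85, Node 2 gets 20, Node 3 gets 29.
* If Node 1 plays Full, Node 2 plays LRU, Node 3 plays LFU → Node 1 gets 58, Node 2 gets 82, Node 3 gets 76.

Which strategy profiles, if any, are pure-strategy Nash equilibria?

(ARC, Off, Off): Node 2 can switch to LRU (36 → 73). Not NE.
(ARC, Off, LRU): Node 1 can switch to Full (13 → 93). Not NE.
(ARC, Off, LFU): Node 1 can switch to Full (12 → 93). Not NE.
(ARC, LRU, Off): Node 1 can switch to Full (39 → 61). Not NE.
(ARC, LRU, LRU): Node 1 can switch to Full (64 → 85). Not NE.
(ARC, LRU, LFU): Node 2 can switch to Off (27 → 40). Not NE.
(Full, Off, Off): Node 1 can switch to ARC (40 → 89). Not NE.
(Full, Off, LRU): Node 3 can switch to Off (78 → 89). Not NE.
(Full, Off, LFU): Node 2 can switch to LRU (61 → 82). Not NE.
(Full, LRU, Off): Node 2 can switch to Off (19 → 63). Not NE.
(Full, LRU, LRU): Node 2 can switch to Off (20 → 85). Not NE.
(Full, LRU, LFU): Node 1 can switch to ARC (58 → 61). Not NE.

none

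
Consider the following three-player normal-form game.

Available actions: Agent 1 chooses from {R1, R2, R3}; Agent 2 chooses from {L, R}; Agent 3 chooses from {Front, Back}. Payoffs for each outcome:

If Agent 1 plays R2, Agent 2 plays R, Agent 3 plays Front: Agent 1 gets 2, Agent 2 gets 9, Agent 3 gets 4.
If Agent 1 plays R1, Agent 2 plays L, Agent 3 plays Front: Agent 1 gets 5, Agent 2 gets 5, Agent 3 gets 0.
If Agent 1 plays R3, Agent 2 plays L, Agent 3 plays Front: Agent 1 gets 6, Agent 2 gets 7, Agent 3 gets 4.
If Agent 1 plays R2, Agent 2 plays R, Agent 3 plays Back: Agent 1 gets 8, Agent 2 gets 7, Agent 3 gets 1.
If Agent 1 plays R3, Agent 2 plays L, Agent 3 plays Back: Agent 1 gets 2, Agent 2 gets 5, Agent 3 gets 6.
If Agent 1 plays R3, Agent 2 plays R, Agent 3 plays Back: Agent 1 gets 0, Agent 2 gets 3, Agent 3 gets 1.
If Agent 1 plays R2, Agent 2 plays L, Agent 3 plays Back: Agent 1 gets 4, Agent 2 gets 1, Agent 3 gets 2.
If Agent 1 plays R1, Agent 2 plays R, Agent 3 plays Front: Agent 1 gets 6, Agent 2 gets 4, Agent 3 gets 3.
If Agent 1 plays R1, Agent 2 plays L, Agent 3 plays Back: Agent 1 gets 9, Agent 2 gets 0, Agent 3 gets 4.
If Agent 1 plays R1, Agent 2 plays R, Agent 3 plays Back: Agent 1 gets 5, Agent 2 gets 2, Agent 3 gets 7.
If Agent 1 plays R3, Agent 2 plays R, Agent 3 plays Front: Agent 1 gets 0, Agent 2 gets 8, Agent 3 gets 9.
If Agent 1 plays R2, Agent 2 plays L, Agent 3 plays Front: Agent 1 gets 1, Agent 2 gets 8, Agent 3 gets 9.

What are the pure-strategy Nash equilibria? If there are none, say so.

Agent 1 against (L, Front): payoffs 5, 1, 6 → best response R3.
Agent 1 against (L, Back): payoffs 9, 4, 2 → best response R1.
Agent 1 against (R, Front): payoffs 6, 2, 0 → best response R1.
Agent 1 against (R, Back): payoffs 5, 8, 0 → best response R2.
Agent 2 against (R1, Front): payoffs 5, 4 → best response L.
Agent 2 against (R1, Back): payoffs 0, 2 → best response R.
Agent 2 against (R2, Front): payoffs 8, 9 → best response R.
Agent 2 against (R2, Back): payoffs 1, 7 → best response R.
Agent 2 against (R3, Front): payoffs 7, 8 → best response R.
Agent 2 against (R3, Back): payoffs 5, 3 → best response L.
Agent 3 against (R1, L): payoffs 0, 4 → best response Back.
Agent 3 against (R1, R): payoffs 3, 7 → best response Back.
Agent 3 against (R2, L): payoffs 9, 2 → best response Front.
Agent 3 against (R2, R): payoffs 4, 1 → best response Front.
Agent 3 against (R3, L): payoffs 4, 6 → best response Back.
Agent 3 against (R3, R): payoffs 9, 1 → best response Front.
No profile is a mutual best response for all players.

There is no pure-strategy Nash equilibrium.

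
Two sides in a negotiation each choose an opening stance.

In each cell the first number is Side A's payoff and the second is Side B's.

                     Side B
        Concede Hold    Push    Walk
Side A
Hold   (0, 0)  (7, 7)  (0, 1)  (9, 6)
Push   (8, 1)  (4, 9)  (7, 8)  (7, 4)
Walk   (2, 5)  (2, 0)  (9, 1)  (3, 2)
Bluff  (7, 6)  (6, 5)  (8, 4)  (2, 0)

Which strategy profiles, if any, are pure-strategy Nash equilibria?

(Hold, Hold)

Side A against Concede: payoffs 0, 8, 2, 7 → best response Push.
Side A against Hold: payoffs 7, 4, 2, 6 → best response Hold.
Side A against Push: payoffs 0, 7, 9, 8 → best response Walk.
Side A against Walk: payoffs 9, 7, 3, 2 → best response Hold.
Side B against Hold: payoffs 0, 7, 1, 6 → best response Hold.
Side B against Push: payoffs 1, 9, 8, 4 → best response Hold.
Side B against Walk: payoffs 5, 0, 1, 2 → best response Concede.
Side B against Bluff: payoffs 6, 5, 4, 0 → best response Concede.
Mutual best responses: (Hold, Hold).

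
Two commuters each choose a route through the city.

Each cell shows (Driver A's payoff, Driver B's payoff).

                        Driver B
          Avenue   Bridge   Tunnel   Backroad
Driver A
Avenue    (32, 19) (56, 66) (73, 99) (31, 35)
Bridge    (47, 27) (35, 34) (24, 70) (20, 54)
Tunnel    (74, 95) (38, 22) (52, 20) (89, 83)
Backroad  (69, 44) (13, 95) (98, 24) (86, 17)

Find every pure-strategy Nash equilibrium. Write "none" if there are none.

Pure NE: (Tunnel, Avenue)

Driver A against Avenue: payoffs 32, 47, 74, 69 → best response Tunnel.
Driver A against Bridge: payoffs 56, 35, 38, 13 → best response Avenue.
Driver A against Tunnel: payoffs 73, 24, 52, 98 → best response Backroad.
Driver A against Backroad: payoffs 31, 20, 89, 86 → best response Tunnel.
Driver B against Avenue: payoffs 19, 66, 99, 35 → best response Tunnel.
Driver B against Bridge: payoffs 27, 34, 70, 54 → best response Tunnel.
Driver B against Tunnel: payoffs 95, 22, 20, 83 → best response Avenue.
Driver B against Backroad: payoffs 44, 95, 24, 17 → best response Bridge.
Mutual best responses: (Tunnel, Avenue).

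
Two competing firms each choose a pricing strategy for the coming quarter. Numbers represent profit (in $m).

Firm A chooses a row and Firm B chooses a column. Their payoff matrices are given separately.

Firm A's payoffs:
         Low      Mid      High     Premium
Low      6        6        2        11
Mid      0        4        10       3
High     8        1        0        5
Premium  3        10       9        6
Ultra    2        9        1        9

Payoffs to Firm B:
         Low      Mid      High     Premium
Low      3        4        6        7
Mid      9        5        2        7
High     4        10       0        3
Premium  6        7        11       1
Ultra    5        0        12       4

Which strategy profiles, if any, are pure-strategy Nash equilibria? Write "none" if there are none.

(Low, Low): Firm A can switch to High (6 → 8). Not NE.
(Low, Mid): Firm A can switch to Premium (6 → 10). Not NE.
(Low, High): Firm A can switch to Mid (2 → 10). Not NE.
(Low, Premium): Firm A gets 11, best alternative 9; Firm B gets 7, best alternative 6. No profitable deviation — NE.
(Mid, Low): Firm A can switch to Low (0 → 6). Not NE.
(Mid, Mid): Firm A can switch to Low (4 → 6). Not NE.
(Mid, High): Firm B can switch to Low (2 → 9). Not NE.
(The remaining 13 profiles each have a profitable deviation by the same check.)

Pure NE: (Low, Premium)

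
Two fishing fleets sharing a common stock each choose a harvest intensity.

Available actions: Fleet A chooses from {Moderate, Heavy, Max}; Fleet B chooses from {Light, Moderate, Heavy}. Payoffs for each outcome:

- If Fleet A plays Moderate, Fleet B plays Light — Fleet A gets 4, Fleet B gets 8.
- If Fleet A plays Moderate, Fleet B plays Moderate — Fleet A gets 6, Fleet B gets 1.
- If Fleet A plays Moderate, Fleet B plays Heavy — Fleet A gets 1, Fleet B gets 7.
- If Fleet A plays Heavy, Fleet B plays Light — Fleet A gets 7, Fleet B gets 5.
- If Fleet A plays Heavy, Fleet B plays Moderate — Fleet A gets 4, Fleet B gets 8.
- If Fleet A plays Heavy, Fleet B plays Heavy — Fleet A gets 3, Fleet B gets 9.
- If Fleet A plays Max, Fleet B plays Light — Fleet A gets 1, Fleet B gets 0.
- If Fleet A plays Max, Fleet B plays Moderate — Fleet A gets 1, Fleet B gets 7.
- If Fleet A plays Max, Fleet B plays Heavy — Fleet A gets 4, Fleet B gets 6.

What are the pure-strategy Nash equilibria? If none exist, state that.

Fleet A against Light: payoffs 4, 7, 1 → best response Heavy.
Fleet A against Moderate: payoffs 6, 4, 1 → best response Moderate.
Fleet A against Heavy: payoffs 1, 3, 4 → best response Max.
Fleet B against Moderate: payoffs 8, 1, 7 → best response Light.
Fleet B against Heavy: payoffs 5, 8, 9 → best response Heavy.
Fleet B against Max: payoffs 0, 7, 6 → best response Moderate.
No profile is a mutual best response for all players.

none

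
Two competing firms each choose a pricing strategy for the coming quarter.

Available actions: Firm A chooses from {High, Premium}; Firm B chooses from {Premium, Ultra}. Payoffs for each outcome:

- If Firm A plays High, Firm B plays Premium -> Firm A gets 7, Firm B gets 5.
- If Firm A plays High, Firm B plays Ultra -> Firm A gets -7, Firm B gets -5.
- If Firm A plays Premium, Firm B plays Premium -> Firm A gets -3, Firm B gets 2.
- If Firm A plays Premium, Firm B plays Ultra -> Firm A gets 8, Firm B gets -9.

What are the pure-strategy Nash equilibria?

Firm A against Premium: payoffs 7, -3 → best response High.
Firm A against Ultra: payoffs -7, 8 → best response Premium.
Firm B against High: payoffs 5, -5 → best response Premium.
Firm B against Premium: payoffs 2, -9 → best response Premium.
Mutual best responses: (High, Premium).

Pure NE: (High, Premium)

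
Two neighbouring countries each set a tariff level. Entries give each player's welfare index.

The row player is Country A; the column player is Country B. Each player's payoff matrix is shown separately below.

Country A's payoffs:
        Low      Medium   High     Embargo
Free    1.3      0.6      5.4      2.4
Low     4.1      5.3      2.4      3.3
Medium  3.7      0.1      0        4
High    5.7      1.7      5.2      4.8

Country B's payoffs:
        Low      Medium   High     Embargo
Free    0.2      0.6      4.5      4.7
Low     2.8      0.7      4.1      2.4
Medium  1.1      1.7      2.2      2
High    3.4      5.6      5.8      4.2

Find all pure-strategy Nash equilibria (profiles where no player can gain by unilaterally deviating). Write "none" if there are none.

There is no pure-strategy Nash equilibrium.

(Free, Low): Country A can switch to Low (1.3 → 4.1). Not NE.
(Free, Medium): Country A can switch to Low (0.6 → 5.3). Not NE.
(Free, High): Country B can switch to Embargo (4.5 → 4.7). Not NE.
(Free, Embargo): Country A can switch to Low (2.4 → 3.3). Not NE.
(Low, Low): Country A can switch to High (4.1 → 5.7). Not NE.
(Low, Medium): Country B can switch to Low (0.7 → 2.8). Not NE.
(Low, High): Country A can switch to Free (2.4 → 5.4). Not NE.
(Low, Embargo): Country A can switch to Medium (3.3 → 4). Not NE.
(Medium, Low): Country A can switch to Low (3.7 → 4.1). Not NE.
(Medium, Medium): Country A can switch to Free (0.1 → 0.6). Not NE.
(Medium, High): Country A can switch to Free (0 → 5.4). Not NE.
(Medium, Embargo): Country A can switch to High (4 → 4.8). Not NE.
(The remaining 4 profiles each have a profitable deviation by the same check.)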